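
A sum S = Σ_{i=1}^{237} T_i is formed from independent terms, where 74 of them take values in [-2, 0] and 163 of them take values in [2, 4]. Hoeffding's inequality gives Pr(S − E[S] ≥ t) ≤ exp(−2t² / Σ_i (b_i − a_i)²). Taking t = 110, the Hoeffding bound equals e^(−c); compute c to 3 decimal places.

25.527

Σ(b_i − a_i)² = 74·2² + 163·2² = 948.
c = 2t² / 948 = 2·110² / 948 = 25.5274.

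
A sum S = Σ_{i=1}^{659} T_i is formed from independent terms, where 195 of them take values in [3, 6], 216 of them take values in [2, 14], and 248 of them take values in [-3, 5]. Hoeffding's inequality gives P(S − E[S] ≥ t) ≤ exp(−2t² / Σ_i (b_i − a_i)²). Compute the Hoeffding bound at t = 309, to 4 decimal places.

0.0199

Σ(b_i − a_i)² = 195·3² + 216·12² + 248·8² = 48731.
Exponent = 2·309² / 48731 = 3.91870.
Bound = exp(−3.91870) = 0.01987.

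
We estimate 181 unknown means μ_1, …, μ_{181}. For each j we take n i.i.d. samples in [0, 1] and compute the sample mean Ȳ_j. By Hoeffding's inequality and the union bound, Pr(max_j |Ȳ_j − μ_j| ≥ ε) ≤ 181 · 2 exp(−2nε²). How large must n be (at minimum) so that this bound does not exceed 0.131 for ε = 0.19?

Need 2·181·exp(−2nε²) ≤ 0.131, i.e. exp(−2nε²) ≤ 0.131/362.
So 2nε² ≥ ln(362/0.131) = 7.924202.
Hence n ≥ 7.924202/(2·0.19²) = 109.753.
The smallest integer n is 110.

110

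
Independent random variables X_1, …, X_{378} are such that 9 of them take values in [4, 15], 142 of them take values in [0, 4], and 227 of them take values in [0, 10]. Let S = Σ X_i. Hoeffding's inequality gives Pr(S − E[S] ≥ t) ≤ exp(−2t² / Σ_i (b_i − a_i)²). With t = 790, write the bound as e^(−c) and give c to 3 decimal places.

Σ(b_i − a_i)² = 9·11² + 142·4² + 227·10² = 26061.
c = 2t² / 26061 = 2·790² / 26061 = 47.8953.

47.895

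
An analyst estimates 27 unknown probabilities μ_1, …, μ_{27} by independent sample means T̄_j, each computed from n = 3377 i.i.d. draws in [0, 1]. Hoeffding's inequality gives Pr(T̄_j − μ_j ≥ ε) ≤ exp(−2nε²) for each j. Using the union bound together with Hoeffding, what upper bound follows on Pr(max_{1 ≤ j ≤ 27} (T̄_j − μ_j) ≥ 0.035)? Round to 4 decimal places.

0.0069

Per-experiment Hoeffding bound: exp(−2·3377·0.035²) = exp(−8.27365) = 0.00025515.
Union bound over 27 events: 27·0.00025515 = 0.00689.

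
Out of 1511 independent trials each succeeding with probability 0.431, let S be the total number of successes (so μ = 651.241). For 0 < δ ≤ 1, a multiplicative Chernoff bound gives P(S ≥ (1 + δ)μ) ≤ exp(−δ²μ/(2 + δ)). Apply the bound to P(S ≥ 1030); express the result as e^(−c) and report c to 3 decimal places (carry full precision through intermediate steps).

85.329

Write 1030 = (1 + δ)μ, so δ = 1030/651.241 − 1 = 0.5815958…
Then the exponent is δ²μ/(2 + δ) = (1030 − μ)² / (μ·(2 + δ)) = 85.328861.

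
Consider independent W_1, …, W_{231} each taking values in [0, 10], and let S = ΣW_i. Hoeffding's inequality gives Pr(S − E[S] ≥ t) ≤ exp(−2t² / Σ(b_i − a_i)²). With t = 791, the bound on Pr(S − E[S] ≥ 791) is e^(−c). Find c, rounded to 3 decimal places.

Σ(b_i − a_i)² = 231·(10)² = 23100.
c = 2t²/23100 = 2·791²/23100 = 54.1715.

54.172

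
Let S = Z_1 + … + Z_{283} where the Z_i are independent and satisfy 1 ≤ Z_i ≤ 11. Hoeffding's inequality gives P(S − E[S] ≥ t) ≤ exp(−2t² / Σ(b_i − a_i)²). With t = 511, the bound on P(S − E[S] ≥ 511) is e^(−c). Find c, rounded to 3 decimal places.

Σ(b_i − a_i)² = 283·(10)² = 28300.
c = 2t²/28300 = 2·511²/28300 = 18.4538.

18.454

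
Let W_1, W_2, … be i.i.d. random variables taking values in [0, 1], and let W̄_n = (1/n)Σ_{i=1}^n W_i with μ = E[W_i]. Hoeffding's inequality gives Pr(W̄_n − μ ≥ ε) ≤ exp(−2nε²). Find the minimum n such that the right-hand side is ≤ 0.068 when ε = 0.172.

Require exp(−2nε²) ≤ 0.068, i.e. 2nε² ≥ ln(1/0.068) = 2.688248.
So n ≥ 2.688248 / (2·0.172²) = 45.434.
The smallest integer n is 46.

46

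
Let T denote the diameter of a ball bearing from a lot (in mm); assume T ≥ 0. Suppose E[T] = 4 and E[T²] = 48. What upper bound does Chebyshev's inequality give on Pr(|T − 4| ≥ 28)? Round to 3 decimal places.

Var(T) = E[T²] − (E[T])² = 48 − 16 = 32.
Chebyshev's inequality: Pr(|T − μ| ≥ t) ≤ Var(T)/t² = 32/784 = 0.0408.

0.041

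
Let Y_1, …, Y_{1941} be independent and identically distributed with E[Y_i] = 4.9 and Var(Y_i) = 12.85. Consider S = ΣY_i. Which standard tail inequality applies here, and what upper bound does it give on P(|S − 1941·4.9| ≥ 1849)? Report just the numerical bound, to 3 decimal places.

With mean and variance of each term known, Chebyshev's inequality bounds the deviation of the sum (or sample mean).
Var(S) = n·Var(Y_i) = 1941·12.85 = 24941.85.
Chebyshev: P(|S − 1941·4.9| ≥ 1849) ≤ Var(S)/1849² = 24941.85/3418801 = 0.0073.

0.007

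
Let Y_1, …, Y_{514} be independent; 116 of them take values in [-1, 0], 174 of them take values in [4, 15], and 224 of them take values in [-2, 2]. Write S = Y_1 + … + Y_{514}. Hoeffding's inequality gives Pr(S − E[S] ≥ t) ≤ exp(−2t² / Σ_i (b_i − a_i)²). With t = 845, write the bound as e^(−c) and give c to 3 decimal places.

Σ(b_i − a_i)² = 116·1² + 174·11² + 224·4² = 24754.
c = 2t² / 24754 = 2·845² / 24754 = 57.6897.

57.690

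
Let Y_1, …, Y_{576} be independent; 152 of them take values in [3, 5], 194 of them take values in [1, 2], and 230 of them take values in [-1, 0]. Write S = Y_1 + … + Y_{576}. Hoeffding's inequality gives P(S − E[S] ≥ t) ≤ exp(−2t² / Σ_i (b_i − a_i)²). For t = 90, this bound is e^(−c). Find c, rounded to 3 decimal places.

Σ(b_i − a_i)² = 152·2² + 194·1² + 230·1² = 1032.
c = 2t² / 1032 = 2·90² / 1032 = 15.6977.

15.698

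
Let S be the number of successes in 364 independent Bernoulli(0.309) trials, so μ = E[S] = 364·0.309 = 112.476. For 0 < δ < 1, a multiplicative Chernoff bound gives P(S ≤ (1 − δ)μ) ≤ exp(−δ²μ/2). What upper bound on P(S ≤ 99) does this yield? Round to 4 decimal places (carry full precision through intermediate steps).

0.4461

Write 99 = (1 − δ)μ, so δ = 1 − 99/112.476 = 0.1198122…
Then the exponent is δ²μ/2 = (μ − 99)²/(2μ) = 0.807295.
Bound = exp(−0.807295) = 0.44606.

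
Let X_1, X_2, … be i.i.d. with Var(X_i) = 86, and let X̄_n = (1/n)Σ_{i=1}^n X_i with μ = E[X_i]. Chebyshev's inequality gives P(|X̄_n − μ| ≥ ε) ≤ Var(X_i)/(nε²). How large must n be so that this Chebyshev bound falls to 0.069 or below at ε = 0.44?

Require 86/(n·0.44²) ≤ 0.069, i.e. n ≥ 86/(0.069·0.44²) = 6437.897.
The smallest integer n is 6438.

6438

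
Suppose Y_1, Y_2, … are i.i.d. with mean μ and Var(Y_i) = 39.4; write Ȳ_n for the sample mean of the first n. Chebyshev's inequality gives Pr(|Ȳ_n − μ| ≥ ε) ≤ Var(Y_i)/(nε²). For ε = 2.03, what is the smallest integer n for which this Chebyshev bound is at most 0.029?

Require 39.4/(n·2.03²) ≤ 0.029, i.e. n ≥ 39.4/(0.029·2.03²) = 329.690.
The smallest integer n is 330.

330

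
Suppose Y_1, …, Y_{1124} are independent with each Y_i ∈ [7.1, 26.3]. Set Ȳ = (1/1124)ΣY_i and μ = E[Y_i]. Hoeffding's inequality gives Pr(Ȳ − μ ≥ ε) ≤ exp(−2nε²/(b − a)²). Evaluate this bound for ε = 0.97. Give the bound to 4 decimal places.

0.0032

Exponent: 2nε²/(b − a)² = 2·1124·0.97² / 19.2² = 5.73769.
Bound = exp(−5.73769) = 0.00322.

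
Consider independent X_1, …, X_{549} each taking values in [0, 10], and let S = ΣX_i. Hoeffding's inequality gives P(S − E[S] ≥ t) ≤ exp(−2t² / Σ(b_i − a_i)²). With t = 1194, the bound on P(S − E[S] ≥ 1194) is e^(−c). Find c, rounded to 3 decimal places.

51.936

Σ(b_i − a_i)² = 549·(10)² = 54900.
c = 2t²/54900 = 2·1194²/54900 = 51.9357.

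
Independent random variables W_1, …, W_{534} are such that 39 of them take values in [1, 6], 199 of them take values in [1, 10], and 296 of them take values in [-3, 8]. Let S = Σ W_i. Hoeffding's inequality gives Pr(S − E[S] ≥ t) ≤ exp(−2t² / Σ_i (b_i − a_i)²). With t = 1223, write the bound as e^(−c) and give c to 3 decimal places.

Σ(b_i − a_i)² = 39·5² + 199·9² + 296·11² = 52910.
c = 2t² / 52910 = 2·1223² / 52910 = 56.5386.

56.539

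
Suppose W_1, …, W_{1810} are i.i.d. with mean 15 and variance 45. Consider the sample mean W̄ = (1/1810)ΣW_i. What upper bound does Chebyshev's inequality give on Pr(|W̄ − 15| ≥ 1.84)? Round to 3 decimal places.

0.007

Var(W̄) = Var(W_i)/n = 45/1810 = 0.024862.
Chebyshev: Pr(|W̄ − 15| ≥ 1.84) ≤ Var(W̄)/(1.84)² = 45/(1810·1.84²) = 0.0073.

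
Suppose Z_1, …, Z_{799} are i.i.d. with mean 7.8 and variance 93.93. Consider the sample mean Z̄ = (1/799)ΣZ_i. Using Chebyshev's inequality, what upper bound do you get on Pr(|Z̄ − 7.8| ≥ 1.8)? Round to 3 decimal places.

Var(Z̄) = Var(Z_i)/n = 93.93/799 = 0.11756.
Chebyshev: Pr(|Z̄ − 7.8| ≥ 1.8) ≤ Var(Z̄)/(1.8)² = 93.93/(799·1.8²) = 0.0363.

0.036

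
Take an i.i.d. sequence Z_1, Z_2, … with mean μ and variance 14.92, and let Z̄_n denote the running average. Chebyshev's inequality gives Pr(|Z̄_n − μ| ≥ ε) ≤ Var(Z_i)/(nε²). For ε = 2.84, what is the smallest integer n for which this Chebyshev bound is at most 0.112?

Require 14.92/(n·2.84²) ≤ 0.112, i.e. n ≥ 14.92/(0.112·2.84²) = 16.516.
The smallest integer n is 17.

17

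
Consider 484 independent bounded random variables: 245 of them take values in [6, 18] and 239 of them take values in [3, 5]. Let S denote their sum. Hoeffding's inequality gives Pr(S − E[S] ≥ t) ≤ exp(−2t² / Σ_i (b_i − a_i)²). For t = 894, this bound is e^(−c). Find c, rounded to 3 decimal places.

44.113

Σ(b_i − a_i)² = 245·12² + 239·2² = 36236.
c = 2t² / 36236 = 2·894² / 36236 = 44.1128.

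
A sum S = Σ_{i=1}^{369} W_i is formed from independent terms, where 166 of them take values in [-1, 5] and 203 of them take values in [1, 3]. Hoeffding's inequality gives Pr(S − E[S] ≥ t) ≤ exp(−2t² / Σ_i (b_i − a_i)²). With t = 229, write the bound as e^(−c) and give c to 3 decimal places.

Σ(b_i − a_i)² = 166·6² + 203·2² = 6788.
c = 2t² / 6788 = 2·229² / 6788 = 15.4511.

15.451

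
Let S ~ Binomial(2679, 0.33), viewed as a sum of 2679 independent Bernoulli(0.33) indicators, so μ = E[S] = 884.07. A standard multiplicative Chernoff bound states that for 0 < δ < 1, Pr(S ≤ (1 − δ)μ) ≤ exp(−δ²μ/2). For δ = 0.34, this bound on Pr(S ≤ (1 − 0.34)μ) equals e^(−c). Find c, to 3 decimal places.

c = δ²μ/2 = 0.34²·884.07/2 = 51.0992.

51.099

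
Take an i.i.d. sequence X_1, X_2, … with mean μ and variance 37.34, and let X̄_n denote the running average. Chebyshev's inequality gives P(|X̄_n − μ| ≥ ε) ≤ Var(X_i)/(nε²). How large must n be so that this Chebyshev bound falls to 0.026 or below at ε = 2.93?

Require 37.34/(n·2.93²) ≤ 0.026, i.e. n ≥ 37.34/(0.026·2.93²) = 167.288.
The smallest integer n is 168.

168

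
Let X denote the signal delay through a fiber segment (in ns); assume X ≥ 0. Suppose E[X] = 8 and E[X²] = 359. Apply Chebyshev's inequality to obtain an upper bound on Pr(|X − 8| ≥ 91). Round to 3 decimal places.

0.036

Var(X) = E[X²] − (E[X])² = 359 − 64 = 295.
Chebyshev's inequality: Pr(|X − μ| ≥ t) ≤ Var(X)/t² = 295/8281 = 0.0356.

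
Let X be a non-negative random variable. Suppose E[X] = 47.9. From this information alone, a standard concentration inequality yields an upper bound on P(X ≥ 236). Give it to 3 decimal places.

0.203

Only the mean of a non-negative variable is known, so Markov's inequality is the applicable tail bound.
Markov's inequality: for a non-negative random variable, P(X ≥ a) ≤ E[X]/a.
Here E[X] = 47.9 and a = 236, so the bound is 47.9/236 = 0.2030.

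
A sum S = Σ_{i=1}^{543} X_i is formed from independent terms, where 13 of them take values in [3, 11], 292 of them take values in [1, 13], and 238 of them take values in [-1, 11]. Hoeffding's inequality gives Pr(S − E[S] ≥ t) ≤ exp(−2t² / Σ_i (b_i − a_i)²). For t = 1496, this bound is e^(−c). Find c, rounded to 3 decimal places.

Σ(b_i − a_i)² = 13·8² + 292·12² + 238·12² = 77152.
c = 2t² / 77152 = 2·1496² / 77152 = 58.0158.

58.016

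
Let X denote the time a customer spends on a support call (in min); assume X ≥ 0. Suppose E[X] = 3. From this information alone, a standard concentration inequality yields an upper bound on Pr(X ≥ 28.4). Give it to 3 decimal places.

Only the mean of a non-negative variable is known, so Markov's inequality is the applicable tail bound.
Markov's inequality: for a non-negative random variable, Pr(X ≥ a) ≤ E[X]/a.
Here E[X] = 3 and a = 28.4, so the bound is 3/28.4 = 0.1056.

0.106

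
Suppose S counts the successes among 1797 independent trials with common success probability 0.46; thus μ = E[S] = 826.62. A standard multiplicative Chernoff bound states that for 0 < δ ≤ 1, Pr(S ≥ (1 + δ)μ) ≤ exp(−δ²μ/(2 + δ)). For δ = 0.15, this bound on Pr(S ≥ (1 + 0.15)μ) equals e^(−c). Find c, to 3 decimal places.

c = δ²μ/(2 + δ) = 0.15²·826.62/(2 + 0.15) = 8.6507.

8.651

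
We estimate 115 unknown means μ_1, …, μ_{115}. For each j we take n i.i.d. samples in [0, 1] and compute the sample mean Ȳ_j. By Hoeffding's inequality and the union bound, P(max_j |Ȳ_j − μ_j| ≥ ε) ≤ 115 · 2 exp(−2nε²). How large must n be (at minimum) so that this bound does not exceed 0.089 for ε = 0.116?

Need 2·115·exp(−2nε²) ≤ 0.089, i.e. exp(−2nε²) ≤ 0.089/230.
So 2nε² ≥ ln(230/0.089) = 7.857198.
Hence n ≥ 7.857198/(2·0.116²) = 291.959.
The smallest integer n is 292.

292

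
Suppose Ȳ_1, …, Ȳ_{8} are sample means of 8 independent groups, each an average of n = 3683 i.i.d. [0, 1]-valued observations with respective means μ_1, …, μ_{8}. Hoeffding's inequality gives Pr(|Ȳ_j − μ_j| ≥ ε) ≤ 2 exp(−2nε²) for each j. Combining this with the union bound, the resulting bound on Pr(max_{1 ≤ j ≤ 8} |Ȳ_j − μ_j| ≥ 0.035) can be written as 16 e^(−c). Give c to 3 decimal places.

9.023

Union bound over the 8 events: Pr(max_{1 ≤ j ≤ 8} |Ȳ_j − μ_j| ≥ 0.035) ≤ 8·2·exp(−2nε²) = 16 exp(−2·3683·0.035²).
So c = 2·3683·0.035² = 9.0234.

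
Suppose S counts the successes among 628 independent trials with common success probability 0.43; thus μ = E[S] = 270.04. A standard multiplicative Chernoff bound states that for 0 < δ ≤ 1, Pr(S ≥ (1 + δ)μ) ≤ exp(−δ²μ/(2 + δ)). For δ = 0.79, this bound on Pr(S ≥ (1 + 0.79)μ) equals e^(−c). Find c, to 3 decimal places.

c = δ²μ/(2 + δ) = 0.79²·270.04/(2 + 0.79) = 60.4057.

60.406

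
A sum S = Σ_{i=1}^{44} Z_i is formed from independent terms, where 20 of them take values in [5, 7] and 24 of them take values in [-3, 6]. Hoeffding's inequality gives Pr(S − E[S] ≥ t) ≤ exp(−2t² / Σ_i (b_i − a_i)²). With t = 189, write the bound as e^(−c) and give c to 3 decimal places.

Σ(b_i − a_i)² = 20·2² + 24·9² = 2024.
c = 2t² / 2024 = 2·189² / 2024 = 35.2974.

35.297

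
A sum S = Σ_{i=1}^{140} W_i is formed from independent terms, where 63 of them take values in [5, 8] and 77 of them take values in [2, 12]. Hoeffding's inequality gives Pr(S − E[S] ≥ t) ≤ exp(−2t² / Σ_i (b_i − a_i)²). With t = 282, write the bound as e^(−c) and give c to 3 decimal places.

Σ(b_i − a_i)² = 63·3² + 77·10² = 8267.
c = 2t² / 8267 = 2·282² / 8267 = 19.2389.

19.239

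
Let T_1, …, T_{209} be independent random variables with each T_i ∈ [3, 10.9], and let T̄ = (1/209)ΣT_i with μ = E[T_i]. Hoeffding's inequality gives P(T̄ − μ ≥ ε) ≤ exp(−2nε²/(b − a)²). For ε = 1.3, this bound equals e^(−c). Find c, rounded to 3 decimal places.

c = 2nε²/(b − a)² = 2·209·1.3² / 7.9² = 11.3190.

11.319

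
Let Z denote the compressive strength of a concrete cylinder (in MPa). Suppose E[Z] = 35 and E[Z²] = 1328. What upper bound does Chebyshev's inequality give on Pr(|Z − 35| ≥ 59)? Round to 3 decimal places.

Var(Z) = E[Z²] − (E[Z])² = 1328 − 1225 = 103.
Chebyshev's inequality: Pr(|Z − μ| ≥ t) ≤ Var(Z)/t² = 103/3481 = 0.0296.

0.030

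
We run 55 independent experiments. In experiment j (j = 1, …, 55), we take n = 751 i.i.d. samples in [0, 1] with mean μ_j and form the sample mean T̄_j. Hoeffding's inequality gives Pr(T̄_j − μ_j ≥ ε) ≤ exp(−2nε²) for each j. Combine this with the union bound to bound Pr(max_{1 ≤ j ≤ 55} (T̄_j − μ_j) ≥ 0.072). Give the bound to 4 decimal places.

0.0228

Per-experiment Hoeffding bound: exp(−2·751·0.072²) = exp(−7.78637) = 0.00041536.
Union bound over 55 events: 55·0.00041536 = 0.02284.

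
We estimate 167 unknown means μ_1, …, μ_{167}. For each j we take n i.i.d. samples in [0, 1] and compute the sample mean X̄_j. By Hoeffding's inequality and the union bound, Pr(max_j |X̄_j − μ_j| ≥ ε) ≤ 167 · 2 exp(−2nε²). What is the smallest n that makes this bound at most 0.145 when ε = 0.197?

100

Need 2·167·exp(−2nε²) ≤ 0.145, i.e. exp(−2nε²) ≤ 0.145/334.
So 2nε² ≥ ln(334/0.145) = 7.742163.
Hence n ≥ 7.742163/(2·0.197²) = 99.747.
The smallest integer n is 100.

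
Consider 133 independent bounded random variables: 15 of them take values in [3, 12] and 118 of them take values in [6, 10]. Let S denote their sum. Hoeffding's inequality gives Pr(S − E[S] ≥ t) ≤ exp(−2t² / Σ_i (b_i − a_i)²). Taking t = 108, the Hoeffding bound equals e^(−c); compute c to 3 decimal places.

Σ(b_i − a_i)² = 15·9² + 118·4² = 3103.
c = 2t² / 3103 = 2·108² / 3103 = 7.5179.

7.518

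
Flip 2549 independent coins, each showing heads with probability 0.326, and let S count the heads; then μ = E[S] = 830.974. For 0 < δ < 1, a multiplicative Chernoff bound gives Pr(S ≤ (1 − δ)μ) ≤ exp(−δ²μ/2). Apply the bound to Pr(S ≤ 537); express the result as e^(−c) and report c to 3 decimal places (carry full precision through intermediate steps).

52.000

Write 537 = (1 − δ)μ, so δ = 1 − 537/830.974 = 0.3537704…
Then the exponent is δ²μ/2 = (μ − 537)²/(2μ) = 51.999649.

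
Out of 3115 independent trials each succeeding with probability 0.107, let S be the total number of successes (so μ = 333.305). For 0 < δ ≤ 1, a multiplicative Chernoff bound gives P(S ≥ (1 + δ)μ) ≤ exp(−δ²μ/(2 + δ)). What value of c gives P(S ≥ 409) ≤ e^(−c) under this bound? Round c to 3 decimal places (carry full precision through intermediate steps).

7.719

Write 409 = (1 + δ)μ, so δ = 409/333.305 − 1 = 0.2271043…
Then the exponent is δ²μ/(2 + δ) = (409 − μ)² / (μ·(2 + δ)) = 7.718839.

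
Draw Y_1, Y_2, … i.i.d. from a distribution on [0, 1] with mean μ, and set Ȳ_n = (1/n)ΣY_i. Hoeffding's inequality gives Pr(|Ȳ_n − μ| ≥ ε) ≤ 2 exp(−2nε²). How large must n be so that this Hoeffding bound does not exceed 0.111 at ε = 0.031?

Require 2·exp(−2nε²) ≤ 0.111, i.e. 2nε² ≥ ln(2/0.111) = 2.891372.
So n ≥ 2.891372 / (2·0.031²) = 1504.356.
The smallest integer n is 1505.

1505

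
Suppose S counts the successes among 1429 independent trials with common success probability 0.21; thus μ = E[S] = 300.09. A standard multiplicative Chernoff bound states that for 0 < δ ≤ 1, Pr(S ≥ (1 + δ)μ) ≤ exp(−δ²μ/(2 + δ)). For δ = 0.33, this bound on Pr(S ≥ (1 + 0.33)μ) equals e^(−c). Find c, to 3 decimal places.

14.026

c = δ²μ/(2 + δ) = 0.33²·300.09/(2 + 0.33) = 14.0257.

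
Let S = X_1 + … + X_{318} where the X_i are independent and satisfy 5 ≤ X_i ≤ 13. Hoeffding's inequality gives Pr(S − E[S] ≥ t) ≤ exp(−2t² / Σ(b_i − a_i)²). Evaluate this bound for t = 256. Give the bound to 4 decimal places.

0.0016

Σ(b_i − a_i)² = 318·(8)² = 20352.
Exponent = 2·256²/20352 = 6.4403.
Bound = exp(−6.4403) = 0.00160.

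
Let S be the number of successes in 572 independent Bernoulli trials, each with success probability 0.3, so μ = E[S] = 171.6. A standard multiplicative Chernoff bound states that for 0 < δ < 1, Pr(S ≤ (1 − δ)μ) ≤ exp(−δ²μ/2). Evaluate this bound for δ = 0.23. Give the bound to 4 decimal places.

0.0107

Exponent = δ²μ/2 = 0.23²·171.6/2 = 4.5388.
Bound = exp(−4.5388) = 0.01069.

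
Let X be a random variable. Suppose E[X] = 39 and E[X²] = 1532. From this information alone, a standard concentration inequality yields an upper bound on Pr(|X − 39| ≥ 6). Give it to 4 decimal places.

The first two moments determine the variance, so Chebyshev's inequality is the sharpest standard bound available.
Var(X) = E[X²] − (E[X])² = 1532 − 1521 = 11.
Chebyshev's inequality: Pr(|X − μ| ≥ t) ≤ Var(X)/t² = 11/36 = 0.3056.

0.3056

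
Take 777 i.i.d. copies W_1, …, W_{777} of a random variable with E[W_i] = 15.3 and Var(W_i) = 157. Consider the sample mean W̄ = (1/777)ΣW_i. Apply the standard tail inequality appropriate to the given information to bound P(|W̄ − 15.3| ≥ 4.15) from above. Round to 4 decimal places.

With mean and variance of each term known, Chebyshev's inequality bounds the deviation of the sum (or sample mean).
Var(W̄) = Var(W_i)/n = 157/777 = 0.20206.
Chebyshev: P(|W̄ − 15.3| ≥ 4.15) ≤ Var(W̄)/(4.15)² = 157/(777·4.15²) = 0.0117.

0.0117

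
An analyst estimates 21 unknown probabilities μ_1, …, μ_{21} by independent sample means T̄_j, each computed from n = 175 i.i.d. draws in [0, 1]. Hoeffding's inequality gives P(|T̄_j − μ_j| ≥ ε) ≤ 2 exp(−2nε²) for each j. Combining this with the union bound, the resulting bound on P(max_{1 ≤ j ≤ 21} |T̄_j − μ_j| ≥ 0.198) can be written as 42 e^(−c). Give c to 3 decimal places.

13.721

Union bound over the 21 events: P(max_{1 ≤ j ≤ 21} |T̄_j − μ_j| ≥ 0.198) ≤ 21·2·exp(−2nε²) = 42 exp(−2·175·0.198²).
So c = 2·175·0.198² = 13.7214.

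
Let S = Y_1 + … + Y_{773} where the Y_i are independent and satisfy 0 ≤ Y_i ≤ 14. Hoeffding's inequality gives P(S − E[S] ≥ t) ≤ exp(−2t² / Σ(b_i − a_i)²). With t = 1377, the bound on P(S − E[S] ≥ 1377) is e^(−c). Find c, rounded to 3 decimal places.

Σ(b_i − a_i)² = 773·(14)² = 151508.
c = 2t²/151508 = 2·1377²/151508 = 25.0301.

25.030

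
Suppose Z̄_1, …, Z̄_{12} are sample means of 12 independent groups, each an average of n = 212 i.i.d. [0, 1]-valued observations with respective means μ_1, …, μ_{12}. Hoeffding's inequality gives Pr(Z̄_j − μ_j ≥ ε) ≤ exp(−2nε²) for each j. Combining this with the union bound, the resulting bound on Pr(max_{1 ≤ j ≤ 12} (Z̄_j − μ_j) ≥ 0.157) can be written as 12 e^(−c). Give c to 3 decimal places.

Union bound over the 12 events: Pr(max_{1 ≤ j ≤ 12} (Z̄_j − μ_j) ≥ 0.157) ≤ 12·exp(−2nε²) = 12 exp(−2·212·0.157²).
So c = 2·212·0.157² = 10.4512.

10.451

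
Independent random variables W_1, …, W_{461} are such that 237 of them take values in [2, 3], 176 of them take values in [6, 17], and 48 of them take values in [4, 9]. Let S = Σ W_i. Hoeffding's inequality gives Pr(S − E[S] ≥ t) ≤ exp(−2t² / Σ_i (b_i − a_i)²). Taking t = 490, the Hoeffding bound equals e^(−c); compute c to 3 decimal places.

Σ(b_i − a_i)² = 237·1² + 176·11² + 48·5² = 22733.
c = 2t² / 22733 = 2·490² / 22733 = 21.1235.

21.123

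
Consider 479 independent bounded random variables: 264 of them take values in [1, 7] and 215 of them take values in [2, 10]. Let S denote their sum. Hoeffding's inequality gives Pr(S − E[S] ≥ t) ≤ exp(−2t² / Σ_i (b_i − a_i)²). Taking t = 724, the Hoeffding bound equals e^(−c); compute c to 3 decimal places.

Σ(b_i − a_i)² = 264·6² + 215·8² = 23264.
c = 2t² / 23264 = 2·724² / 23264 = 45.0633.

45.063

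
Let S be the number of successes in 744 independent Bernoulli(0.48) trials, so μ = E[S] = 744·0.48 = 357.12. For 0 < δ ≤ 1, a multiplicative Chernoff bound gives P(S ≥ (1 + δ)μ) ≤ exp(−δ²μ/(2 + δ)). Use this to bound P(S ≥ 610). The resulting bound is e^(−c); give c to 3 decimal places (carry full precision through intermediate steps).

Write 610 = (1 + δ)μ, so δ = 610/357.12 − 1 = 0.7081093…
Then the exponent is δ²μ/(2 + δ) = (610 − μ)² / (μ·(2 + δ)) = 66.122399.

66.122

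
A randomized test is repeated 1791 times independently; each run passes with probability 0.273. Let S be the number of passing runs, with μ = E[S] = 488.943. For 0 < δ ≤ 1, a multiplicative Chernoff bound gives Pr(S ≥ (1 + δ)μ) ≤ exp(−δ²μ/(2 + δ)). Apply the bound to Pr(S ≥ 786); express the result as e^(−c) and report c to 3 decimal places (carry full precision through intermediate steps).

69.213

Write 786 = (1 + δ)μ, so δ = 786/488.943 − 1 = 0.6075493…
Then the exponent is δ²μ/(2 + δ) = (786 − μ)² / (μ·(2 + δ)) = 69.213181.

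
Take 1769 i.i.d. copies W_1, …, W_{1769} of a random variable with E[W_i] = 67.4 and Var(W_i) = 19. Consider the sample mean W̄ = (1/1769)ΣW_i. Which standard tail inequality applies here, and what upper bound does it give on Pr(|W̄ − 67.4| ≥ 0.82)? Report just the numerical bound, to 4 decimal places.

With mean and variance of each term known, Chebyshev's inequality bounds the deviation of the sum (or sample mean).
Var(W̄) = Var(W_i)/n = 19/1769 = 0.010741.
Chebyshev: Pr(|W̄ − 67.4| ≥ 0.82) ≤ Var(W̄)/(0.82)² = 19/(1769·0.82²) = 0.0160.

0.0160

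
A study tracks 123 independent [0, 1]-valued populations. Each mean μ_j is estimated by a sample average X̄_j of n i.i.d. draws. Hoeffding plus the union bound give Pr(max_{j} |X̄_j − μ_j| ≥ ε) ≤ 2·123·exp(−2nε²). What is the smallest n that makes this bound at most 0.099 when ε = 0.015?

17374

Need 2·123·exp(−2nε²) ≤ 0.099, i.e. exp(−2nε²) ≤ 0.099/246.
So 2nε² ≥ ln(246/0.099) = 7.817967.
Hence n ≥ 7.817967/(2·0.015²) = 17373.260.
The smallest integer n is 17374.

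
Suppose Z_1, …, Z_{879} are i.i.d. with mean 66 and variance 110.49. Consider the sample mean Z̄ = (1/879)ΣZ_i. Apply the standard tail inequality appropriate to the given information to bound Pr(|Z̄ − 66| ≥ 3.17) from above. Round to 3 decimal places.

0.013

With mean and variance of each term known, Chebyshev's inequality bounds the deviation of the sum (or sample mean).
Var(Z̄) = Var(Z_i)/n = 110.49/879 = 0.1257.
Chebyshev: Pr(|Z̄ − 66| ≥ 3.17) ≤ Var(Z̄)/(3.17)² = 110.49/(879·3.17²) = 0.0125.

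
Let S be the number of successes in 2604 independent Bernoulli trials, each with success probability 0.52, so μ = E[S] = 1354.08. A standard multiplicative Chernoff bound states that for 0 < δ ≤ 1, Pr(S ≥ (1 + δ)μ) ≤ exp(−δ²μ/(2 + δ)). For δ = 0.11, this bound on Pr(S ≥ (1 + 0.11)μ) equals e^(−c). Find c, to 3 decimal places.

7.765

c = δ²μ/(2 + δ) = 0.11²·1354.08/(2 + 0.11) = 7.7651.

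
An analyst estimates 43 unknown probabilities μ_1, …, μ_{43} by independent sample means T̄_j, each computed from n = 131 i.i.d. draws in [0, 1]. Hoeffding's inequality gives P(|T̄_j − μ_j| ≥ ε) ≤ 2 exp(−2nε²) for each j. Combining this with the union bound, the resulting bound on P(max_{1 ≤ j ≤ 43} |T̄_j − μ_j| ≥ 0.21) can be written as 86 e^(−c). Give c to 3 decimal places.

11.554

Union bound over the 43 events: P(max_{1 ≤ j ≤ 43} |T̄_j − μ_j| ≥ 0.21) ≤ 43·2·exp(−2nε²) = 86 exp(−2·131·0.21²).
So c = 2·131·0.21² = 11.5542.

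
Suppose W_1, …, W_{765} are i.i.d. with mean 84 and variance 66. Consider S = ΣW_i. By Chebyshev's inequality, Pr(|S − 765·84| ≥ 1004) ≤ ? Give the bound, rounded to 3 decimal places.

Var(S) = n·Var(W_i) = 765·66 = 50490.
Chebyshev: Pr(|S − 765·84| ≥ 1004) ≤ Var(S)/1004² = 50490/1008016 = 0.0501.

0.050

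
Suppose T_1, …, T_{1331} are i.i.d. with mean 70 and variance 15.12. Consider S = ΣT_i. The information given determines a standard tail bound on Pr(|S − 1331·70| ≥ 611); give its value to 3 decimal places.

With mean and variance of each term known, Chebyshev's inequality bounds the deviation of the sum (or sample mean).
Var(S) = n·Var(T_i) = 1331·15.12 = 20124.72.
Chebyshev: Pr(|S − 1331·70| ≥ 611) ≤ Var(S)/611² = 20124.72/373321 = 0.0539.

0.054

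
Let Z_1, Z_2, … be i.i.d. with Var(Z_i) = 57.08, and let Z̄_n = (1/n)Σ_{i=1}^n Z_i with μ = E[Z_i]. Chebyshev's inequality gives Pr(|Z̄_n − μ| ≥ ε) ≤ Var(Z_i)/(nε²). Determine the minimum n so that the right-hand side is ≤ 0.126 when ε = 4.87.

20

Require 57.08/(n·4.87²) ≤ 0.126, i.e. n ≥ 57.08/(0.126·4.87²) = 19.101.
The smallest integer n is 20.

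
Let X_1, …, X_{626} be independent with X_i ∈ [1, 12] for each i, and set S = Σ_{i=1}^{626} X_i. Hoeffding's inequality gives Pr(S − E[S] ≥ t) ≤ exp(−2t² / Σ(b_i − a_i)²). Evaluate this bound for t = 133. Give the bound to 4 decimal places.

Σ(b_i − a_i)² = 626·(11)² = 75746.
Exponent = 2·133²/75746 = 0.4671.
Bound = exp(−0.4671) = 0.62684.

0.6268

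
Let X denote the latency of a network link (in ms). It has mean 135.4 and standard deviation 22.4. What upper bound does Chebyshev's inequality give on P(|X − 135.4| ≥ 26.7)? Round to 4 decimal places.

Chebyshev: P(|X − μ| ≥ t) ≤ Var(X)/t².
Var(X) = σ² = 22.4² = 501.76.
Bound = 501.76 / 712.89 = 0.7038.

0.7038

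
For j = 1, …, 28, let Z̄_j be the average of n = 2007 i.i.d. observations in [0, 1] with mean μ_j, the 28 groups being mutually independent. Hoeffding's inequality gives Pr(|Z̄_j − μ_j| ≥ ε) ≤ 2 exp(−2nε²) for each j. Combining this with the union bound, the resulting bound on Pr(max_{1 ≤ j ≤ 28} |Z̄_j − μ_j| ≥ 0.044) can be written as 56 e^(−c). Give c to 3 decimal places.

7.771

Union bound over the 28 events: Pr(max_{1 ≤ j ≤ 28} |Z̄_j − μ_j| ≥ 0.044) ≤ 28·2·exp(−2nε²) = 56 exp(−2·2007·0.044²).
So c = 2·2007·0.044² = 7.7711.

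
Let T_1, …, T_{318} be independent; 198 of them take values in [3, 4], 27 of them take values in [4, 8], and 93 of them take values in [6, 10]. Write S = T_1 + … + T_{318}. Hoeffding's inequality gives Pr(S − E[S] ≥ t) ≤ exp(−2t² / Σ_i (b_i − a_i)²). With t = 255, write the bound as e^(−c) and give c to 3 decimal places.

61.402

Σ(b_i − a_i)² = 198·1² + 27·4² + 93·4² = 2118.
c = 2t² / 2118 = 2·255² / 2118 = 61.4023.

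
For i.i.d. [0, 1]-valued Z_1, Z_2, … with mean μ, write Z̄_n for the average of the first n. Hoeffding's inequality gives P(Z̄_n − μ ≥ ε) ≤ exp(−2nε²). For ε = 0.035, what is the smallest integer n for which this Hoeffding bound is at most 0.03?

1432

Require exp(−2nε²) ≤ 0.03, i.e. 2nε² ≥ ln(1/0.03) = 3.506558.
So n ≥ 3.506558 / (2·0.035²) = 1431.248.
The smallest integer n is 1432.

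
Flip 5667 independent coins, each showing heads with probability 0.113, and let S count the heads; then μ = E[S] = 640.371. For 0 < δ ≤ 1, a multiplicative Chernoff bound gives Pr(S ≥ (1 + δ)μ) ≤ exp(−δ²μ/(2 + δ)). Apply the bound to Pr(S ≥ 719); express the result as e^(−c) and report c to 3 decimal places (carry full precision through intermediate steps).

Write 719 = (1 + δ)μ, so δ = 719/640.371 − 1 = 0.1227866…
Then the exponent is δ²μ/(2 + δ) = (719 − μ)² / (μ·(2 + δ)) = 4.548074.

4.548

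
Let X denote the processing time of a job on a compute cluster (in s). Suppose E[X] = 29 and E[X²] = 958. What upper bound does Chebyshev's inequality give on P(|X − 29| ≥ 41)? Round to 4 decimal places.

Var(X) = E[X²] − (E[X])² = 958 − 841 = 117.
Chebyshev's inequality: P(|X − μ| ≥ t) ≤ Var(X)/t² = 117/1681 = 0.0696.

0.0696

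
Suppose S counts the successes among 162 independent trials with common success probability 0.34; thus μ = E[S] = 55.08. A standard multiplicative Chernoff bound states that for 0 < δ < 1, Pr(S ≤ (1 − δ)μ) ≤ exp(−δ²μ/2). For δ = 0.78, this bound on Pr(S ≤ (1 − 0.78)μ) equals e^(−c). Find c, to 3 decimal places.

c = δ²μ/2 = 0.78²·55.08/2 = 16.7553.

16.755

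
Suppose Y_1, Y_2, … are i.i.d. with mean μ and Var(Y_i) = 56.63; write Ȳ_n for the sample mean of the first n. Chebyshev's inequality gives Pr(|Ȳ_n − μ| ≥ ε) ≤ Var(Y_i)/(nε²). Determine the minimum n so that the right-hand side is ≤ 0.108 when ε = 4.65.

Require 56.63/(n·4.65²) ≤ 0.108, i.e. n ≥ 56.63/(0.108·4.65²) = 24.250.
The smallest integer n is 25.

25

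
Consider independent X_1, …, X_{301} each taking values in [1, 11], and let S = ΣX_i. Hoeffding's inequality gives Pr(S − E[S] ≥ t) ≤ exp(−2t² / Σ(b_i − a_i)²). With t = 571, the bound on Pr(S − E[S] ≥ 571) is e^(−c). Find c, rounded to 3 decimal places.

Σ(b_i − a_i)² = 301·(10)² = 30100.
c = 2t²/30100 = 2·571²/30100 = 21.6639.

21.664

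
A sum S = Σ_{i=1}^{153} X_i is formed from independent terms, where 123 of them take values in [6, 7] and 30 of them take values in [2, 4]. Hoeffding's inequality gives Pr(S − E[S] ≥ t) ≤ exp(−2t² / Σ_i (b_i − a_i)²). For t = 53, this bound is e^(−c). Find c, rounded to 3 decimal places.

23.119

Σ(b_i − a_i)² = 123·1² + 30·2² = 243.
c = 2t² / 243 = 2·53² / 243 = 23.1193.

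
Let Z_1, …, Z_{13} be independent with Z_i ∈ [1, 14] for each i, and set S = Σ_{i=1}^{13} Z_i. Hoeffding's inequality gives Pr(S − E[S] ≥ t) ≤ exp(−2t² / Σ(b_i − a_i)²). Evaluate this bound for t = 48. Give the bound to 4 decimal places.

Σ(b_i − a_i)² = 13·(13)² = 2197.
Exponent = 2·48²/2197 = 2.0974.
Bound = exp(−2.0974) = 0.12277.

0.1228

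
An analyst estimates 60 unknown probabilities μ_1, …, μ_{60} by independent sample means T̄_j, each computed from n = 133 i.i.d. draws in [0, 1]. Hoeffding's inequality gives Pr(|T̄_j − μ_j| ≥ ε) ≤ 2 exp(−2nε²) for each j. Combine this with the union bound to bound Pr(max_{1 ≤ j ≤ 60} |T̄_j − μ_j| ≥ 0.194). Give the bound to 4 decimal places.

Per-experiment Hoeffding bound: 2·exp(−2·133·0.194²) = 2·exp(−10.01118) = 0.000089791.
Union bound over 60 events: 60·0.000089791 = 0.00539.

0.0054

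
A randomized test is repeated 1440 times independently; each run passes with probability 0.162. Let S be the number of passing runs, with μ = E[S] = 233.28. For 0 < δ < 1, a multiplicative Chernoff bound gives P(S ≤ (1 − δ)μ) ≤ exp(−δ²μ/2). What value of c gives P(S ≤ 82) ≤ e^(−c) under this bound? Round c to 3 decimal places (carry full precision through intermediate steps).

49.052

Write 82 = (1 − δ)μ, so δ = 1 − 82/233.28 = 0.6484911…
Then the exponent is δ²μ/2 = (μ − 82)²/(2μ) = 49.051866.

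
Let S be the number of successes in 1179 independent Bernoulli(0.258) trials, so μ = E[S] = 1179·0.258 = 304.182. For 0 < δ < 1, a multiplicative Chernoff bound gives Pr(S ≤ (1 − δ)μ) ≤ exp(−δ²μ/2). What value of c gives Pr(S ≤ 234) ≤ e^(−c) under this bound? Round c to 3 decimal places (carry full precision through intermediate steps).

Write 234 = (1 − δ)μ, so δ = 1 − 234/304.182 = 0.2307237…
Then the exponent is δ²μ/2 = (μ − 234)²/(2μ) = 8.096326.

8.096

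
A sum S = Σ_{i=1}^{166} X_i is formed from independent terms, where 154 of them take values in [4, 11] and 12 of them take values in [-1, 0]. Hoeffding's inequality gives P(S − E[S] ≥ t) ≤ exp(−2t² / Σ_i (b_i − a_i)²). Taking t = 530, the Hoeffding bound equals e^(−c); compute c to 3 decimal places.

74.332

Σ(b_i − a_i)² = 154·7² + 12·1² = 7558.
c = 2t² / 7558 = 2·530² / 7558 = 74.3318.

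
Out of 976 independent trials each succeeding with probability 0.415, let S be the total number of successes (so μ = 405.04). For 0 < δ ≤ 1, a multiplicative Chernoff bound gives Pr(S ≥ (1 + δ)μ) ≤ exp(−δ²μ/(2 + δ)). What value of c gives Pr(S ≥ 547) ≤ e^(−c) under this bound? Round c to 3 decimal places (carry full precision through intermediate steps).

21.168

Write 547 = (1 + δ)μ, so δ = 547/405.04 − 1 = 0.3504839…
Then the exponent is δ²μ/(2 + δ) = (547 − μ)² / (μ·(2 + δ)) = 21.167852.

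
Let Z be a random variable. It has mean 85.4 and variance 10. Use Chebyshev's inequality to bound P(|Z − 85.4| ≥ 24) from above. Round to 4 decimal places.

Chebyshev: P(|Z − μ| ≥ t) ≤ Var(Z)/t².
Bound = 10 / 576 = 0.0174.

0.0174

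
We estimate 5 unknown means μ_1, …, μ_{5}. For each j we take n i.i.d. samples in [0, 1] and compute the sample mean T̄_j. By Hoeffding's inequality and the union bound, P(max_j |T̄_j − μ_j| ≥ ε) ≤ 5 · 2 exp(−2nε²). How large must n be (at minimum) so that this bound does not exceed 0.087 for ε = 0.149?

107

Need 2·5·exp(−2nε²) ≤ 0.087, i.e. exp(−2nε²) ≤ 0.087/10.
So 2nε² ≥ ln(10/0.087) = 4.744432.
Hence n ≥ 4.744432/(2·0.149²) = 106.852.
The smallest integer n is 107.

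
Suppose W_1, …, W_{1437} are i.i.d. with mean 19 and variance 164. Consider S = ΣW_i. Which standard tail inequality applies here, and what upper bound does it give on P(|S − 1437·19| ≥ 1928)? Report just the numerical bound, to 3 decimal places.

With mean and variance of each term known, Chebyshev's inequality bounds the deviation of the sum (or sample mean).
Var(S) = n·Var(W_i) = 1437·164 = 235668.
Chebyshev: P(|S − 1437·19| ≥ 1928) ≤ Var(S)/1928² = 235668/3717184 = 0.0634.

0.063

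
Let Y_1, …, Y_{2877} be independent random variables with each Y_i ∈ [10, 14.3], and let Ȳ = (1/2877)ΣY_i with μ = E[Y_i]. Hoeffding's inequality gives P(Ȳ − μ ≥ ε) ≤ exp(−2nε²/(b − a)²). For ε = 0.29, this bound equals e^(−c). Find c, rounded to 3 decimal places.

26.172

c = 2nε²/(b − a)² = 2·2877·0.29² / 4.3² = 26.1715.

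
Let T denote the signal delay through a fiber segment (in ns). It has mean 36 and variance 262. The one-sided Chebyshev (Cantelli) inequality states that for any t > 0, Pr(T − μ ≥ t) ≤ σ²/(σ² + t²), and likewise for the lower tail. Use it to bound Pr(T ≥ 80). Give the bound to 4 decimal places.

Here σ² = 262 and t = 44, so σ² + t² = 2198.
Cantelli's bound: 262/2198 = 0.1192.

0.1192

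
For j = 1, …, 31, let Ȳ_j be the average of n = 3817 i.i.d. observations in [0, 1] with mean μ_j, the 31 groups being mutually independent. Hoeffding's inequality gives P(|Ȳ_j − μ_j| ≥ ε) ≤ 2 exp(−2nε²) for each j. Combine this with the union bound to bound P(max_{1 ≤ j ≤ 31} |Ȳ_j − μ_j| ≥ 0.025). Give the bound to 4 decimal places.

0.5251

Per-experiment Hoeffding bound: 2·exp(−2·3817·0.025²) = 2·exp(−4.77125) = 0.01694.
Union bound over 31 events: 31·0.01694 = 0.52513.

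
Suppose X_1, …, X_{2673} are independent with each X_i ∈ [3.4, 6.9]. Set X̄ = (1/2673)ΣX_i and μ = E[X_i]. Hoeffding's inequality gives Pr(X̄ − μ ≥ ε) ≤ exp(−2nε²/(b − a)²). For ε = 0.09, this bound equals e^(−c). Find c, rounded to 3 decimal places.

c = 2nε²/(b − a)² = 2·2673·0.09² / 3.5² = 3.5349.

3.535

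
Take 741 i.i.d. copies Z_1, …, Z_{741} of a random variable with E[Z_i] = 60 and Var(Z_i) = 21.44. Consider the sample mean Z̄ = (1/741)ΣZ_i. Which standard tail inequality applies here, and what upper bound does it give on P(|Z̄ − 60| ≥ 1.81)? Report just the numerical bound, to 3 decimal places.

0.009

With mean and variance of each term known, Chebyshev's inequality bounds the deviation of the sum (or sample mean).
Var(Z̄) = Var(Z_i)/n = 21.44/741 = 0.028934.
Chebyshev: P(|Z̄ − 60| ≥ 1.81) ≤ Var(Z̄)/(1.81)² = 21.44/(741·1.81²) = 0.0088.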